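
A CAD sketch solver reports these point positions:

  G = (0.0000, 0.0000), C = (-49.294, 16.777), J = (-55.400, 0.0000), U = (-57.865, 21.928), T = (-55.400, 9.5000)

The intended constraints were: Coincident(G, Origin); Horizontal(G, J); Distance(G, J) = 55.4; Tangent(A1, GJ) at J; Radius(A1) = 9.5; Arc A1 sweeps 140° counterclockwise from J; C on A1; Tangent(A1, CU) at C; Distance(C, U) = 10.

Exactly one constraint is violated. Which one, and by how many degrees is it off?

Tangent(A1, CU) at C — off by 8.99°.

G = (0.00, 0.00) ✓; G.y = 0.00, J.y = 0.00 ✓; |GJ| = 55.40 ✓; ∠(TJ, JG) = 90.00° ✓; |TJ| = 9.500 ✓; bearing(T→C) − bearing(T→J) = 140.0° ✓; |TC| = 9.499 ✓; ∠(TC, CU) = 81.01° ✗; |CU| = 10.00 ✓.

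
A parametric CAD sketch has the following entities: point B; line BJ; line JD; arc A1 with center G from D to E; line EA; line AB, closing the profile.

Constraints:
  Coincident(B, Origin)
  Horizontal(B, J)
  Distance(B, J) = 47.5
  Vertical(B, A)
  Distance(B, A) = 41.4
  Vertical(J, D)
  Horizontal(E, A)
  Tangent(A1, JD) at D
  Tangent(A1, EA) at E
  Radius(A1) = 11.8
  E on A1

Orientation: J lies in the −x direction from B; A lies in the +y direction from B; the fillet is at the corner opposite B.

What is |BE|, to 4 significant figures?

54.67

B is at the origin; B and J share the same y with |BJ| = 47.5 and J on the −x side, so J = (-47.50, 0.000). BA is vertical with |BA| = 41.4 and A on the +y side, so A = (0.000, 41.40). The virtual corner opposite B is at (-47.50, 41.40). A1 meets JD tangentially, so GD is at right angles to JD and since A1 is tangent to EA there, GE ⟂ EA, with radius 11.8, so the center G sits 11.8 in from both sides at G = (-35.70, 29.60). That places the tangent points at D = (-47.50, 29.60) on JD and E = (-35.70, 41.40) on EA. Then |BE| = |E − B| = 54.67.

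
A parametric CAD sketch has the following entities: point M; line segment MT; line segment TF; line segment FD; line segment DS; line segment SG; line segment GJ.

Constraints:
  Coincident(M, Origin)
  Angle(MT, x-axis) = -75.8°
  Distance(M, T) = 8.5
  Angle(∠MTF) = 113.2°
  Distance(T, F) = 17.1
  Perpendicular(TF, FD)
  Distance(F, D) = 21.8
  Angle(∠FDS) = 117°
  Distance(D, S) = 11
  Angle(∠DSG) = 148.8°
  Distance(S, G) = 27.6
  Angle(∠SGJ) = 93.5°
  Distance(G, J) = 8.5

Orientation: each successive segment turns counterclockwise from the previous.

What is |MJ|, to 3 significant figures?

18.8

∠DSG = 148.8° gives SG at 175° from the x-axis; with |SG| = 27.6, G = (-14.0, 19.4). ∠SGJ = 93.5° gives GJ at -98.3° from the x-axis; with |GJ| = 8.5, J = (-15.2, 11.0). Then |MJ| = |J − M| = 18.8.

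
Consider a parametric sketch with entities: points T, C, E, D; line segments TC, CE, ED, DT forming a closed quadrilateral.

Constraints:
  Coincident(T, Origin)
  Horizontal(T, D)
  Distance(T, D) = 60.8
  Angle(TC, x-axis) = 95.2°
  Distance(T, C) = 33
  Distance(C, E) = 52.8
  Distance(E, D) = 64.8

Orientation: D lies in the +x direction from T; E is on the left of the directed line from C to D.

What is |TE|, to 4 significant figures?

74.24

T is at the origin; TD is horizontal with |TD| = 60.8 and D in +x, so D = (60.8, 0). TC runs at 95.2° with |TC| = 33.0, so C = (-2.991, 32.86). E is determined by |CE| = 52.8 and |ED| = 64.8 together: it lies at the intersection of circle(C, 52.8) and circle(D, 64.8). With |CD| = 71.76, the foot of the radical line on CD is 26.05 from C and the perpendicular offset is √(52.8² − 26.05²) = 45.93. Taking the left-of-CD solution: E = (41.20, 61.76).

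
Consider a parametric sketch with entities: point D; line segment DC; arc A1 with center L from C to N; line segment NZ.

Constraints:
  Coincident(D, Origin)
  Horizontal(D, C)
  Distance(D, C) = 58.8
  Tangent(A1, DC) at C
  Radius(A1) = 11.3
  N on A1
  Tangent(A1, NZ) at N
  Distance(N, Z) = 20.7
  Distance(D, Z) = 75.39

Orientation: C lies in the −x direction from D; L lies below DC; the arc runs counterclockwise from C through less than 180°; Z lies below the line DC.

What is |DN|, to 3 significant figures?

71.1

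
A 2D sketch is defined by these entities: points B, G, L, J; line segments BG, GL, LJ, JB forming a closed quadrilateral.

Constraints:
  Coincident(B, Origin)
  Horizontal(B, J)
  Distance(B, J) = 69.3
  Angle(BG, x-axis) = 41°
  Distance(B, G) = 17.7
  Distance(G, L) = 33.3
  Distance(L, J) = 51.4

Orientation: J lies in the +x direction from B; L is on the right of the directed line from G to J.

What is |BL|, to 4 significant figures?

30.19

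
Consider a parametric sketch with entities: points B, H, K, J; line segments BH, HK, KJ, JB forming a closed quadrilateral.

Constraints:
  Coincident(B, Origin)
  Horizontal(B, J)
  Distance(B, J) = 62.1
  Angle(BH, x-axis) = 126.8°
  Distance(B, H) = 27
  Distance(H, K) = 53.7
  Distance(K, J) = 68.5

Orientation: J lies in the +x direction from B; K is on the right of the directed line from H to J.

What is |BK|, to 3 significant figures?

29.5

Checks: |HK| = 53.70 ✓; |KJ| = 68.50 ✓.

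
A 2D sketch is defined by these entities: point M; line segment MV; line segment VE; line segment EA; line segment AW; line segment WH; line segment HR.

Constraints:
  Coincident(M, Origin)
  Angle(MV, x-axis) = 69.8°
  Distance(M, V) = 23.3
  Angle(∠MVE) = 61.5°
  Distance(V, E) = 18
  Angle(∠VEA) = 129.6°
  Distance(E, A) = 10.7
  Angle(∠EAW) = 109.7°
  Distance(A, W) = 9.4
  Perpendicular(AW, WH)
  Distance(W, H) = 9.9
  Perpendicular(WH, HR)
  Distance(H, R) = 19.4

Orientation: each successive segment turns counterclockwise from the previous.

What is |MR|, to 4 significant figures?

27.86

M is at the origin; MV runs at 69.8° with length 23.3, so V = (8.045, 21.87). ∠MVE = 61.5° gives VE at -171.7° from the x-axis; with |VE| = 18.0, E = (-9.766, 19.27). ∠VEA = 129.6° gives EA at -121.3° from the x-axis; with |EA| = 10.7, A = (-15.32, 10.13). ∠EAW = 109.7° gives AW at -51.00° from the x-axis; with |AW| = 9.4, W = (-9.409, 2.821). AW is perpendicular to WH, so WH runs at 39.00°; with |WH| = 9.9, H = (-1.716, 9.051). The perpendicularity gives HR at right angles to WH, so HR runs at 129.0°; with |HR| = 19.4, R = (-13.92, 24.13). Then |MR| = |R − M| = 27.86.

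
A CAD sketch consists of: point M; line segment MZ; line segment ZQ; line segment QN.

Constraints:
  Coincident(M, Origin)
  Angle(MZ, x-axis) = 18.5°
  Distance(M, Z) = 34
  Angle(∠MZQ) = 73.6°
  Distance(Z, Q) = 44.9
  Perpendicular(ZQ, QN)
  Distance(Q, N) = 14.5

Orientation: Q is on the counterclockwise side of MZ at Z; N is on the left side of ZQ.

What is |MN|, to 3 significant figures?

39.7

∠MZQ = 73.6°, so ZQ runs at 18.5° + (180° − 73.6°) = 125° from the x-axis; with |ZQ| = 44.9, Q = Z + 44.9·(cos 125°, sin 125°) = (6.55, 47.6). The perpendicularity gives QN at right angles to ZQ; with |QN| = 14.5 on the left of ZQ, N = Q + 14.5·(-0.820, -0.572) = (-5.34, 39.3). Then |MN| = |N − M| = 39.7.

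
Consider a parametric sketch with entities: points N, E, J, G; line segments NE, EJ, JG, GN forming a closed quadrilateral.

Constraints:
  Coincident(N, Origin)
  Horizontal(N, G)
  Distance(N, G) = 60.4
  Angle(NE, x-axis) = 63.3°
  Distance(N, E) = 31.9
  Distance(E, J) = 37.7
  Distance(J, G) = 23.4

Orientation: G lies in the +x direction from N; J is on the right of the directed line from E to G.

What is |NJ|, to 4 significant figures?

37.09

Checks: |EJ| = 37.70 ✓; |JG| = 23.40 ✓.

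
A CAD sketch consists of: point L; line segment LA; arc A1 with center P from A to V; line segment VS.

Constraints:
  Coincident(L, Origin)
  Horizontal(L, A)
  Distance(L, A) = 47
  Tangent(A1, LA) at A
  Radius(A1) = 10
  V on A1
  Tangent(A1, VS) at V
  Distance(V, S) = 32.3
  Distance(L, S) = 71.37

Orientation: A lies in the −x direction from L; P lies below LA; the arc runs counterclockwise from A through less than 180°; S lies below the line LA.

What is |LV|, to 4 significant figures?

57.84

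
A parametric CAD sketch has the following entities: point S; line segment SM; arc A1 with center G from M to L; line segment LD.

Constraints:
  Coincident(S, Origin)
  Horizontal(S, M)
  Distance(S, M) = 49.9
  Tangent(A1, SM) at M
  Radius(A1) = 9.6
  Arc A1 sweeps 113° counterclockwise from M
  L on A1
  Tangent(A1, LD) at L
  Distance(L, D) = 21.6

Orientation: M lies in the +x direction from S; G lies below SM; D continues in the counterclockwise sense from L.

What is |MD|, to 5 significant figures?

33.236

On A1, M sits at bearing 90° from G; a 113° counterclockwise sweep puts L at bearing 203°, so L = G + 9.6·(cos 203°, sin 203°) = (41.063, -13.351). A1 meets LD tangentially, so GL is at right angles to LD, so LD runs along (−sin 203°, cos 203°); with |LD| = 21.6, D = (49.503, -33.234). Then |MD| = |D − M| = 33.236.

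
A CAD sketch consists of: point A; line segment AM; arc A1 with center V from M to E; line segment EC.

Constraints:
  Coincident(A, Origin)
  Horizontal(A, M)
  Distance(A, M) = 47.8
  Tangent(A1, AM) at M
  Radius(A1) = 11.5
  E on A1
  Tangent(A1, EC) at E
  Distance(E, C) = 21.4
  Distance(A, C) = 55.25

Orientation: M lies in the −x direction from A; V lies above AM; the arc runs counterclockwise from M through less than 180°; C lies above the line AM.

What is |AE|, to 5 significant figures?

39.542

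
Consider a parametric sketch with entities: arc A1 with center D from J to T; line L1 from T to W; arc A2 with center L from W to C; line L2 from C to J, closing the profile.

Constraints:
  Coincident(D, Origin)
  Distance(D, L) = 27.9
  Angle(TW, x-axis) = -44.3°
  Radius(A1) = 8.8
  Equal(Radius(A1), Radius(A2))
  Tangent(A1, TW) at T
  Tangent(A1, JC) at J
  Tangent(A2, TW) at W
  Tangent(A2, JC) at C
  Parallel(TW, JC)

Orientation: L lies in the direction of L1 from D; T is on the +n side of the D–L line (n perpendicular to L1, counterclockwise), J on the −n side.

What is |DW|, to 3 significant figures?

29.3

The slot axis is L1's direction at -44.3°, so u = (cos -44.3°, sin -44.3°) = (0.716, -0.698) and n = (−sin -44.3°, cos -44.3°) = (0.698, 0.716). D is at the origin and L lies 27.9 along u from D, so L = 27.9·u = (20.0, -19.5). Tangency of A1 to both parallel lines with radius 8.8 puts T and J at D ± 8.8·n: T = (6.15, 6.30), J = (-6.15, -6.30). Equal radii place W and C the same way about L: W = L + 8.8·n = (26.1, -13.2), C = L − 8.8·n = (13.8, -25.8). Then |DW| = |W − D| = 29.3.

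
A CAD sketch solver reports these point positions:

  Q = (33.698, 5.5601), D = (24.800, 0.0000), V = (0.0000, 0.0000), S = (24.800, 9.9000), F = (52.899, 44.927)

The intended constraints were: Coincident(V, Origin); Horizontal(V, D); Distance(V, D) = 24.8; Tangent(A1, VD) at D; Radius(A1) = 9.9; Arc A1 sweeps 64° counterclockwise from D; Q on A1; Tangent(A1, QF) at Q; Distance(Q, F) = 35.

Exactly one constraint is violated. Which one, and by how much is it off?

Distance(Q, F) = 35 — off by 8.80.

V = (0.00, 0.00) ✓; V.y = 0.00, D.y = 0.00 ✓; |VD| = 24.80 ✓; ∠(SD, DV) = 90.00° ✓; |SD| = 9.900 ✓; bearing(S→Q) − bearing(S→D) = 64.00° ✓; |SQ| = 9.900 ✓; ∠(SQ, QF) = 90.00° ✓; |QF| = 43.80 ✗.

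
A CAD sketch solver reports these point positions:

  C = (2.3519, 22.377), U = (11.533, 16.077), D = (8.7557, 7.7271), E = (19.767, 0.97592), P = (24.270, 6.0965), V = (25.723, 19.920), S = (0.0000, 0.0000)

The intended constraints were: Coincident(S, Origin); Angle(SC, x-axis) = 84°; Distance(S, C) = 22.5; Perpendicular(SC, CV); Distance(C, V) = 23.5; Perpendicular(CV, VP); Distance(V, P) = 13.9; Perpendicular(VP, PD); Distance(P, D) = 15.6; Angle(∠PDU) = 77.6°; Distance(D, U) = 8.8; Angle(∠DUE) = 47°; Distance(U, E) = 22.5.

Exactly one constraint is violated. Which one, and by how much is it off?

Distance(U, E) = 22.5 — off by 5.30.

S = (0.00, 0.00) ✓; SC at 84.00° ✓; |SC| = 22.50 ✓; ∠(SC, CV) = 90.00° ✓; |CV| = 23.50 ✓; ∠(CV, VP) = 90.00° ✓; |VP| = 13.90 ✓; ∠(VP, PD) = 90.00° ✓; |PD| = 15.60 ✓; ∠PDU = 77.60° ✓; |DU| = 8.800 ✓; ∠DUE = 47.00° ✓; |UE| = 17.20 ✗.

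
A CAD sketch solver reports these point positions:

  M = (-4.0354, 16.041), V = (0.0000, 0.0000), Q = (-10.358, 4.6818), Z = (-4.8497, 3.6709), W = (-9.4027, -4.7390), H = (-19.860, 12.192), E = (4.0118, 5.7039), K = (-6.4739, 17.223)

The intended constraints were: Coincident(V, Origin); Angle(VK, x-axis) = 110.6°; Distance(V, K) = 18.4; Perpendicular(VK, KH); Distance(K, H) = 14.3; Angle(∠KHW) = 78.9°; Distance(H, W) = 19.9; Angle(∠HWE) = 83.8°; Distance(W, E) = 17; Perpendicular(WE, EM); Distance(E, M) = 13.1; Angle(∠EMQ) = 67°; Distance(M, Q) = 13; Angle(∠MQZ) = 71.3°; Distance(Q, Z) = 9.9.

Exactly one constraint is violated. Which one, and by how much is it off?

Distance(Q, Z) = 9.9 — off by 4.30.

V = (0.00, 0.00) ✓; VK at 110.6° ✓; |VK| = 18.40 ✓; ∠(VK, KH) = 90.00° ✓; |KH| = 14.30 ✓; ∠KHW = 78.90° ✓; |HW| = 19.90 ✓; ∠HWE = 83.80° ✓; |WE| = 17.00 ✓; ∠(WE, EM) = 90.00° ✓; |EM| = 13.10 ✓; ∠EMQ = 67.00° ✓; |MQ| = 13.00 ✓; ∠MQZ = 71.30° ✓; |QZ| = 5.600 ✗.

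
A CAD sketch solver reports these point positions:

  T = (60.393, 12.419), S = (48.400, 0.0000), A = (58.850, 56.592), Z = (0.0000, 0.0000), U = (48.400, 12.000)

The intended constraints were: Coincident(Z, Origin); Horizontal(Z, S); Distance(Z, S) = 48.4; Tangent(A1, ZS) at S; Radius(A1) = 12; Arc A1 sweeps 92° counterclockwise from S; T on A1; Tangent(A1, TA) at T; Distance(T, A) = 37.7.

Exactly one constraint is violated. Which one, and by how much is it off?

Distance(T, A) = 37.7 — off by 6.50.

Z = (0.00, 0.00) ✓; Z.y = 0.00, S.y = 0.00 ✓; |ZS| = 48.40 ✓; ∠(US, SZ) = 90.00° ✓; |US| = 12.00 ✓; bearing(U→T) − bearing(U→S) = 92.00° ✓; |UT| = 12.00 ✓; ∠(UT, TA) = 90.00° ✓; |TA| = 44.20 ✗.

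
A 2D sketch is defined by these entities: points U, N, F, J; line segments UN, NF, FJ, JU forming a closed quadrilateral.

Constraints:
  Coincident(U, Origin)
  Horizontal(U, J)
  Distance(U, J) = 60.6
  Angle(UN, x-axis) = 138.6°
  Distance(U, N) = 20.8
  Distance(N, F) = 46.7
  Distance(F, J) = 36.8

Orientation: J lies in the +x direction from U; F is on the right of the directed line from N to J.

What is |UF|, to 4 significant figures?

26.68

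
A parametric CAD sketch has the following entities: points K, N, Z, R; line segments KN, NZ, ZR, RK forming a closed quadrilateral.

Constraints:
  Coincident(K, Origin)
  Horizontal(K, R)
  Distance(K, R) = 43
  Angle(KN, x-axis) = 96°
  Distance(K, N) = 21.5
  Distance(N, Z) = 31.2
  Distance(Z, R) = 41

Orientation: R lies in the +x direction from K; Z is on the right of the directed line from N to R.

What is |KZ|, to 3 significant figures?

9.85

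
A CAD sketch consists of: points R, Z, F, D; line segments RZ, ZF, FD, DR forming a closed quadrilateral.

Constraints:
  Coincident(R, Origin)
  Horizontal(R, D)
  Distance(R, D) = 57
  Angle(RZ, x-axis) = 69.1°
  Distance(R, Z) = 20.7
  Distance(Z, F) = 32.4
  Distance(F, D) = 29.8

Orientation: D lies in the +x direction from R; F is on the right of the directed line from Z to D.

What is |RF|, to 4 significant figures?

28.38

Checks: |ZF| = 32.40 ✓; |FD| = 29.80 ✓.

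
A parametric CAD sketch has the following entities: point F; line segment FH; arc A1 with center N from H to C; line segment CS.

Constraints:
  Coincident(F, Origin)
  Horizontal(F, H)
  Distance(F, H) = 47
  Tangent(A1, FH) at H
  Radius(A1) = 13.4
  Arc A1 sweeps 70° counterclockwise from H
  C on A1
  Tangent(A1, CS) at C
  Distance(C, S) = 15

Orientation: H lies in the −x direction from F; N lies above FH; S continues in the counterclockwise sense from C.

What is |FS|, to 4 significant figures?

37.18

F is at the origin; F and H share the same y with |FH| = 47.0 and H on the −x side, so H = (-47.00, 0.000). A1 meets FH tangentially, so NH is at right angles to FH, so N = H + (0, 13.4) = (-47.00, 13.40). On A1, H sits at bearing -90° from N; a 70° counterclockwise sweep puts C at bearing -20°, so C = N + 13.4·(cos -20°, sin -20°) = (-34.41, 8.817). Since A1 is tangent to CS there, NC ⟂ CS, so CS runs along (−sin -20°, cos -20°); with |CS| = 15.0, S = (-29.28, 22.91). Then |FS| = |S − F| = 37.18.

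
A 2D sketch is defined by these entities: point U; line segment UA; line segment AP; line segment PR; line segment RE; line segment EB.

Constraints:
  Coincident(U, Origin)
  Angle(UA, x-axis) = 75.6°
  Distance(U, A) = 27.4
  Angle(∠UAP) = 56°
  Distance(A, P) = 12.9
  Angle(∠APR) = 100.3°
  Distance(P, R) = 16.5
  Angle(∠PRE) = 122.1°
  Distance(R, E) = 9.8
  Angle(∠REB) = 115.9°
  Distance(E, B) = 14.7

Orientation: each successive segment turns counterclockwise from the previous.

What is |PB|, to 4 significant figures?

25.00

∠PRE = 122.1° gives RE at -22.80° from the x-axis; with |RE| = 9.8, E = (6.362, 2.131). ∠REB = 115.9° gives EB at 41.30° from the x-axis; with |EB| = 14.7, B = (17.41, 11.83). Then |PB| = |B − P| = 25.00.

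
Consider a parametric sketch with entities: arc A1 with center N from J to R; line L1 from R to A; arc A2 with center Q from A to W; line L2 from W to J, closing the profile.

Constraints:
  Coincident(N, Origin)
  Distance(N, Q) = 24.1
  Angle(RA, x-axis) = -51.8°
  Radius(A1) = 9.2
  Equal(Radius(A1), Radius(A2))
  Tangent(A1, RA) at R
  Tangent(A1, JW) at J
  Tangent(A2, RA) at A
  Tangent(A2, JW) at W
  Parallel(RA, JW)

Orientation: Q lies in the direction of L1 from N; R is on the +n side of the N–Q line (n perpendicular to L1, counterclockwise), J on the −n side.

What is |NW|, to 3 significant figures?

25.8

The slot axis is L1's direction at -51.8°, so u = (cos -51.8°, sin -51.8°) = (0.618, -0.786) and n = (−sin -51.8°, cos -51.8°) = (0.786, 0.618). N is at the origin and Q lies 24.1 along u from N, so Q = 24.1·u = (14.9, -18.9). Tangency of A1 to both parallel lines with radius 9.2 puts R and J at N ± 9.2·n: R = (7.23, 5.69), J = (-7.23, -5.69). Equal radii place A and W the same way about Q: A = Q + 9.2·n = (22.1, -13.2), W = Q − 9.2·n = (7.67, -24.6). Then |NW| = |W − N| = 25.8.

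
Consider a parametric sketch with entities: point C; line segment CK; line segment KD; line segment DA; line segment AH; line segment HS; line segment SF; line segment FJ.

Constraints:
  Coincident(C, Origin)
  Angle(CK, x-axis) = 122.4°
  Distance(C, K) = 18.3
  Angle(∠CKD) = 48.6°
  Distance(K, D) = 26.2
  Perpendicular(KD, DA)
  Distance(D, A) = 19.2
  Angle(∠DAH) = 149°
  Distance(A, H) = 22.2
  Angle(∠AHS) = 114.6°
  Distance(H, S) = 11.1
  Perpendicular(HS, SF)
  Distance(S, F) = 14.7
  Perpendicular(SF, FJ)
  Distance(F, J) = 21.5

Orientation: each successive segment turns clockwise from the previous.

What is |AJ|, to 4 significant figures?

5.606

HS is perpendicular to SF, so SF runs at 74.60°; with |SF| = 14.7, F = (-7.999, -7.497). SF is perpendicular to FJ, so FJ runs at -15.40°; with |FJ| = 21.5, J = (12.73, -13.21). Then |AJ| = |J − A| = 5.606.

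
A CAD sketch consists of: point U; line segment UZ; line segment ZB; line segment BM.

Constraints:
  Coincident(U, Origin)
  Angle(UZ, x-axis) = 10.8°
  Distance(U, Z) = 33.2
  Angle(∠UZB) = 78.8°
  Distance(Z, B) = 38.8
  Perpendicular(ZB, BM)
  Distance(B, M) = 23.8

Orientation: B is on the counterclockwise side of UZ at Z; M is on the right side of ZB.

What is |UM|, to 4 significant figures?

64.99

U is at the origin; UZ runs at 10.8° with length 33.2, so Z = 33.2·(cos 10.8°, sin 10.8°) = (32.61, 6.221). ∠UZB = 78.8°, so ZB runs at 10.8° + (180° − 78.8°) = 112.0° from the x-axis; with |ZB| = 38.8, B = Z + 38.8·(cos 112.0°, sin 112.0°) = (18.08, 42.20). ZB ⟂ BM; with |BM| = 23.8 on the right of ZB, M = B + 23.8·(0.9272, 0.3746) = (40.14, 51.11). Then |UM| = |M − U| = 64.99.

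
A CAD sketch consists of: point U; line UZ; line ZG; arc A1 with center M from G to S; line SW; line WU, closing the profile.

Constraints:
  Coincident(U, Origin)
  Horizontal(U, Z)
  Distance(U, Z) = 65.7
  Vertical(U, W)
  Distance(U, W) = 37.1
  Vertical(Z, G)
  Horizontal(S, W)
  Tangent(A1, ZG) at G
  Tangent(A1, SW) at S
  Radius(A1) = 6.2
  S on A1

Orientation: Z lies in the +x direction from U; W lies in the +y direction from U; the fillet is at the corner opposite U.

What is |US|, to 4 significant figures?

70.12

U is at the origin; UZ is horizontal with |UZ| = 65.7 and Z on the +x side, so Z = (65.70, 0.000). UW is vertical with |UW| = 37.1 and W on the +y side, so W = (0.000, 37.10). The virtual corner opposite U is at (65.70, 37.10). The tangent condition forces MG to be normal to ZG and the tangent condition forces MS to be normal to SW, with radius 6.2, so the center M sits 6.2 in from both sides at M = (59.50, 30.90). That places the tangent points at G = (65.70, 30.90) on ZG and S = (59.50, 37.10) on SW. Then |US| = |S − U| = 70.12.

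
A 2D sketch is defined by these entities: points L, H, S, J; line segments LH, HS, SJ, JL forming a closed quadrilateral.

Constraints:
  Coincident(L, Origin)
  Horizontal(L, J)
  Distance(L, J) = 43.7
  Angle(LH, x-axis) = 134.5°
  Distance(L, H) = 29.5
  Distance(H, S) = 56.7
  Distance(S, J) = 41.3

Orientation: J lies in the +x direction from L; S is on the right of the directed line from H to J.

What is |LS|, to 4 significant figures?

28.13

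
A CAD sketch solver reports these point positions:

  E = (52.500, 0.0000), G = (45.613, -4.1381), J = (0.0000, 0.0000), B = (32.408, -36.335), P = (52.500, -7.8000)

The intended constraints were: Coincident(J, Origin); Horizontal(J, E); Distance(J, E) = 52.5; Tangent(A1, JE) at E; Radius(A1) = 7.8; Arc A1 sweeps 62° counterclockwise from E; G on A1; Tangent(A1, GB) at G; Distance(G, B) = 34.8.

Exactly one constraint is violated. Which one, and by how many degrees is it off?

Tangent(A1, GB) at G — off by 5.70°.

J = (0.00, 0.00) ✓; J.y = 0.00, E.y = 0.00 ✓; |JE| = 52.50 ✓; ∠(PE, EJ) = 90.00° ✓; |PE| = 7.800 ✓; bearing(P→G) − bearing(P→E) = 62.00° ✓; |PG| = 7.800 ✓; ∠(PG, GB) = 84.30° ✗; |GB| = 34.80 ✓.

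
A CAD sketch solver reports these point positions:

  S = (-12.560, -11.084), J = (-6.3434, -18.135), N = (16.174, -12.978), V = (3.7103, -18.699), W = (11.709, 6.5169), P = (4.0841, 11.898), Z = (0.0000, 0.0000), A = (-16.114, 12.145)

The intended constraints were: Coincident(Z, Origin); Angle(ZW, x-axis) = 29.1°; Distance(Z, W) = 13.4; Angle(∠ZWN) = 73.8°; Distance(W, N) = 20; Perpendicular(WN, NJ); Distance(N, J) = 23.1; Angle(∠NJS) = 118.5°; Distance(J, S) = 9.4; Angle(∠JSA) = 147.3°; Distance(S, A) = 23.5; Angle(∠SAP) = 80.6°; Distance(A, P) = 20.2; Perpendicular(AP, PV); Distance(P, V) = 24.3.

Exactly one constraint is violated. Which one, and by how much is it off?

Distance(P, V) = 24.3 — off by 6.30.

Z = (0.00, 0.00) ✓; ZW at 29.10° ✓; |ZW| = 13.40 ✓; ∠ZWN = 73.80° ✓; |WN| = 20.00 ✓; ∠(WN, NJ) = 90.00° ✓; |NJ| = 23.10 ✓; ∠NJS = 118.5° ✓; |JS| = 9.400 ✓; ∠JSA = 147.3° ✓; |SA| = 23.50 ✓; ∠SAP = 80.60° ✓; |AP| = 20.20 ✓; ∠(AP, PV) = 90.00° ✓; |PV| = 30.60 ✗.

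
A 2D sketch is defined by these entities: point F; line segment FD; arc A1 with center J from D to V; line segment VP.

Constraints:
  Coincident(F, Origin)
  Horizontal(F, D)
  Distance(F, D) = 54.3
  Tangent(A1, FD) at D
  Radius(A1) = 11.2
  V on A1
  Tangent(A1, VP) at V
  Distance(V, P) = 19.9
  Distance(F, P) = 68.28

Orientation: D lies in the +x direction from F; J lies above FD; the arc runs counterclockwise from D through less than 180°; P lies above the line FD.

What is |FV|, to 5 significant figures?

66.615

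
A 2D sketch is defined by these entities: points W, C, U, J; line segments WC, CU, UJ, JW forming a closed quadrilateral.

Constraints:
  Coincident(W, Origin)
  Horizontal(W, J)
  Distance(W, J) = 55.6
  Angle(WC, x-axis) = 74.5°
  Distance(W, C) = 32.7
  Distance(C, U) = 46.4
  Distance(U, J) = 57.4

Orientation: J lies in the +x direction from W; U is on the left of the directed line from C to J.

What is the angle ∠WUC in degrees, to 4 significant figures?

16.96°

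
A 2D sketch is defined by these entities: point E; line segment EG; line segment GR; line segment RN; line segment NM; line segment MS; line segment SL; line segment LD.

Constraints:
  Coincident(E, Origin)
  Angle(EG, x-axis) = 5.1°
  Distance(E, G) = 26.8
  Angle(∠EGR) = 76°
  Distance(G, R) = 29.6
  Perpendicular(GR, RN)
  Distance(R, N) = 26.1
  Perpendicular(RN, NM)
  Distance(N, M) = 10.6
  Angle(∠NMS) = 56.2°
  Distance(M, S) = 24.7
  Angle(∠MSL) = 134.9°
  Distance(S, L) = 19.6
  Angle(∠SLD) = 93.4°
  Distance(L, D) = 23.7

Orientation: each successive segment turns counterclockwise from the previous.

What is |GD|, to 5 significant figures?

62.974

E is at the origin; EG runs at 5.1° with length 26.8, so G = (26.694, 2.3824). ∠EGR = 76.0° gives GR at 109.10° from the x-axis; with |GR| = 29.6, R = (17.008, 30.353). GR ⟂ RN, so RN runs at -160.90°; with |RN| = 26.1, N = (-7.6549, 21.812). The perpendicularity gives NM at right angles to RN, so NM runs at -70.900°; with |NM| = 10.6, M = (-4.1864, 11.796). ∠NMS = 56.2° gives MS at 52.900° from the x-axis; with |MS| = 24.7, S = (10.713, 31.496). ∠MSL = 134.9° gives SL at 98.000° from the x-axis; with |SL| = 19.6, L = (7.9850, 50.906). ∠SLD = 93.4° gives LD at -175.40° from the x-axis; with |LD| = 23.7, D = (-15.639, 49.005). Then |GD| = |D − G| = 62.974.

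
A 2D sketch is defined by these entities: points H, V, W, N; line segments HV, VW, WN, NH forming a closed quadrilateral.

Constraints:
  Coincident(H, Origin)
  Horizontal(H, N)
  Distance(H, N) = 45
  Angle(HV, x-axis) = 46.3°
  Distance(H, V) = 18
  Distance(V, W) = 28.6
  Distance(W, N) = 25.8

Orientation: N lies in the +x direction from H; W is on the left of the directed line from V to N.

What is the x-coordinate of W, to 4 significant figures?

38.43

H is at the origin; HN is horizontal with |HN| = 45.0 and N in +x, so N = (45.0, 0). HV runs at 46.3° with |HV| = 18.0, so V = (12.44, 13.01). W is determined by |VW| = 28.6 and |WN| = 25.8 together: it lies at the intersection of circle(V, 28.6) and circle(N, 25.8). With |VN| = 35.07, the foot of the radical line on VN is 19.71 from V and the perpendicular offset is √(28.6² − 19.71²) = 20.73. Taking the left-of-VN solution: W = (38.43, 24.95).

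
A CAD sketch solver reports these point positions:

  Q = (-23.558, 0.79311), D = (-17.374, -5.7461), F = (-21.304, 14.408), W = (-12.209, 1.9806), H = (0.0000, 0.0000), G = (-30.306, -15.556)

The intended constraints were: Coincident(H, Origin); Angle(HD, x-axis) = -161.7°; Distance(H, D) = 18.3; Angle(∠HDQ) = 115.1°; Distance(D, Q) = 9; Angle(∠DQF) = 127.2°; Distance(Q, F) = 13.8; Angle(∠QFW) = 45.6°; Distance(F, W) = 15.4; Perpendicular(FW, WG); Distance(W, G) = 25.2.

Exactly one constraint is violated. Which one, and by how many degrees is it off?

Perpendicular(FW, WG) — off by 7.90°.

H = (0.00, 0.00) ✓; HD at -161.7° ✓; |HD| = 18.30 ✓; ∠HDQ = 115.1° ✓; |DQ| = 9.000 ✓; ∠DQF = 127.2° ✓; |QF| = 13.80 ✓; ∠QFW = 45.60° ✓; |FW| = 15.40 ✓; ∠(FW, WG) = 82.10° ✗; |WG| = 25.20 ✓.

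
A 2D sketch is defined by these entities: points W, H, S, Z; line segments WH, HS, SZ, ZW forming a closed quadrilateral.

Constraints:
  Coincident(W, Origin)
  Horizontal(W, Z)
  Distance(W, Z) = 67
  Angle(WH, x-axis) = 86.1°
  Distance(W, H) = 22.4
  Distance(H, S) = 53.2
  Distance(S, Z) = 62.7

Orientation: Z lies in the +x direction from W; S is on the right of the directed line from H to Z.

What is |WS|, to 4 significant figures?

32.11

Checks: |HS| = 53.20 ✓; |SZ| = 62.70 ✓.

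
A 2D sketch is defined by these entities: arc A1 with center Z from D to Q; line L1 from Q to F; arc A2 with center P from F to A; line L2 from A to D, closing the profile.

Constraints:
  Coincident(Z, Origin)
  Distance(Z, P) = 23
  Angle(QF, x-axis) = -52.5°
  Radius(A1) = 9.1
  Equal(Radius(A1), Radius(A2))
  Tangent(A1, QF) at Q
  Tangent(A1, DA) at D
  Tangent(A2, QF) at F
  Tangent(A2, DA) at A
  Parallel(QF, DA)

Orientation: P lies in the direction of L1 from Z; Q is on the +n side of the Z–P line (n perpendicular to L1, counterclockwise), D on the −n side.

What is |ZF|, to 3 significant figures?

24.7

The slot axis is L1's direction at -52.5°, so u = (cos -52.5°, sin -52.5°) = (0.609, -0.793) and n = (−sin -52.5°, cos -52.5°) = (0.793, 0.609). Z is at the origin and P lies 23.0 along u from Z, so P = 23.0·u = (14.0, -18.2). Tangency of A1 to both parallel lines with radius 9.1 puts Q and D at Z ± 9.1·n: Q = (7.22, 5.54), D = (-7.22, -5.54). Equal radii place F and A the same way about P: F = P + 9.1·n = (21.2, -12.7), A = P − 9.1·n = (6.78, -23.8). Then |ZF| = |F − Z| = 24.7.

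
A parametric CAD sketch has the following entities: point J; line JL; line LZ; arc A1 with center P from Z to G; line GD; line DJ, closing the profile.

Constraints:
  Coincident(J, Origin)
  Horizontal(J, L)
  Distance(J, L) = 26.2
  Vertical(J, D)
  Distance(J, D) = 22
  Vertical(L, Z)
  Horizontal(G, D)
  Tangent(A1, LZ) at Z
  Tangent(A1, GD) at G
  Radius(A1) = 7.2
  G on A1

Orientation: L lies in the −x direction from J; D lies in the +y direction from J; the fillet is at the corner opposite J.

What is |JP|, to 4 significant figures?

24.08

J is at the origin; JL is horizontal with |JL| = 26.2 and L on the −x side, so L = (-26.20, 0.000). J and D share the same x with |JD| = 22.0 and D on the +y side, so D = (0.000, 22.00). The virtual corner opposite J is at (-26.20, 22.00). Since A1 is tangent to LZ there, PZ ⟂ LZ and A1 meets GD tangentially, so PG is at right angles to GD, with radius 7.2, so the center P sits 7.2 in from both sides at P = (-19.00, 14.80). Then |JP| = |P − J| = 24.08.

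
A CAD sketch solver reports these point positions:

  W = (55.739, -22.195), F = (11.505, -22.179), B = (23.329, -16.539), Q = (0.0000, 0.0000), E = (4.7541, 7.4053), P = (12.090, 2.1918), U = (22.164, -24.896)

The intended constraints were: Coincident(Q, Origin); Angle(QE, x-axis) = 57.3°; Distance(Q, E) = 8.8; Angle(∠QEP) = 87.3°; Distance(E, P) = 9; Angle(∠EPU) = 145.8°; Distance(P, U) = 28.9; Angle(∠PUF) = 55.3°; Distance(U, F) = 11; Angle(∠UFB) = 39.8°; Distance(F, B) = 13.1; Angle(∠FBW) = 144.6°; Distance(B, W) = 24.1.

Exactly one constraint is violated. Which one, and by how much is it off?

Distance(B, W) = 24.1 — off by 8.80.

Q = (0.00, 0.00) ✓; QE at 57.30° ✓; |QE| = 8.800 ✓; ∠QEP = 87.30° ✓; |EP| = 9.000 ✓; ∠EPU = 145.8° ✓; |PU| = 28.90 ✓; ∠PUF = 55.30° ✓; |UF| = 11.00 ✓; ∠UFB = 39.80° ✓; |FB| = 13.10 ✓; ∠FBW = 144.6° ✓; |BW| = 32.90 ✗.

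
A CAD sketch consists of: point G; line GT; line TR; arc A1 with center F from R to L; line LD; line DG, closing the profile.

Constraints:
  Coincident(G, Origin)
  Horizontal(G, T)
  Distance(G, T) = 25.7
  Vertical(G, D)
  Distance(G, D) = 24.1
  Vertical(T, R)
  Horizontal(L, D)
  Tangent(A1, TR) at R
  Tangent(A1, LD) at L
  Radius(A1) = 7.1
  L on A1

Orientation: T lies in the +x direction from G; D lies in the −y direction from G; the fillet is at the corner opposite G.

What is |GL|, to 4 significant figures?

30.44

G is at the origin; GT is horizontal with |GT| = 25.7 and T on the +x side, so T = (25.70, 0.000). G and D share the same x with |GD| = 24.1 and D on the −y side, so D = (0.000, -24.10). The virtual corner opposite G is at (25.70, -24.10). Since A1 is tangent to TR there, FR ⟂ TR and the tangent condition forces FL to be normal to LD, with radius 7.1, so the center F sits 7.1 in from both sides at F = (18.60, -17.00). That places the tangent points at R = (25.70, -17.00) on TR and L = (18.60, -24.10) on LD. Then |GL| = |L − G| = 30.44.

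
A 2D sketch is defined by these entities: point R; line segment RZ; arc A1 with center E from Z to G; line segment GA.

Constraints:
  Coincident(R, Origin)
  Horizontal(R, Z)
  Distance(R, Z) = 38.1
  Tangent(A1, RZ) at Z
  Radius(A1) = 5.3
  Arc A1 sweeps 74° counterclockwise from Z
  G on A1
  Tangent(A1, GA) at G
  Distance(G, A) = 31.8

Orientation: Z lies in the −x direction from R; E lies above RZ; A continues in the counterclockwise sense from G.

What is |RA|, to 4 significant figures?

42.09

R is at the origin; RZ is horizontal with |RZ| = 38.1 and Z on the −x side, so Z = (-38.10, 0.000). The tangent condition forces EZ to be normal to RZ, so E = Z + (0, 5.3) = (-38.10, 5.300). On A1, Z sits at bearing -90° from E; a 74° counterclockwise sweep puts G at bearing -16°, so G = E + 5.3·(cos -16°, sin -16°) = (-33.01, 3.839). Since A1 is tangent to GA there, EG ⟂ GA, so GA runs along (−sin -16°, cos -16°); with |GA| = 31.8, A = (-24.24, 34.41). Then |RA| = |A − R| = 42.09.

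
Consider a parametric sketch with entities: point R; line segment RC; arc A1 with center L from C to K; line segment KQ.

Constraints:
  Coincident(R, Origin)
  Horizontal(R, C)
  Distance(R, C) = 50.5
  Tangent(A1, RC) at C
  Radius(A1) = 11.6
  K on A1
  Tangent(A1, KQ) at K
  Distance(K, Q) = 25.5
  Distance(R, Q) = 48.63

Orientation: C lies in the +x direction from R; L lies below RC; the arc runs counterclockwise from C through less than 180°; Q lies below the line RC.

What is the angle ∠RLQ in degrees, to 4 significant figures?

67.63°

R is at the origin; RC is horizontal with |RC| = 50.5 and C on the +x side, so C = (50.50, 0.000). A1 meets RC tangentially, so LC is at right angles to RC, so L = C + (0, -11.6) = (50.50, -11.60). Since LK ⟂ KQ (tangency), |LQ| = √(11.6² + 25.5²) = 28.01 regardless of where K sits on A1. So Q lies on both circle(R, 48.63) and circle(L, 28.01); the below-RC intersection is Q = (34.31, -34.46). K is the foot of the tangent from Q: K = (39.11, -9.418).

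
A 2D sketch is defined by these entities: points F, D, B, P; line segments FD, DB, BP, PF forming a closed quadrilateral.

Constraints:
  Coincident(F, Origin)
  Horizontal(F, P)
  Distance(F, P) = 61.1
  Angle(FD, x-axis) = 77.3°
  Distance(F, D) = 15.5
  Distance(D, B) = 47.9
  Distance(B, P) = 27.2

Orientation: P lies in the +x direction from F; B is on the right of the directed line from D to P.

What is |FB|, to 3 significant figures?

42.7

F is at the origin; FP is horizontal with |FP| = 61.1 and P in +x, so P = (61.1, 0). FD runs at 77.3° with |FD| = 15.5, so D = (3.41, 15.1). B is determined by |DB| = 47.9 and |BP| = 27.2 together: it lies at the intersection of circle(D, 47.9) and circle(P, 27.2). With |DP| = 59.6, the foot of the radical line on DP is 42.9 from D and the perpendicular offset is √(47.9² − 42.9²) = 21.4. Taking the right-of-DP solution: B = (39.4, -16.4).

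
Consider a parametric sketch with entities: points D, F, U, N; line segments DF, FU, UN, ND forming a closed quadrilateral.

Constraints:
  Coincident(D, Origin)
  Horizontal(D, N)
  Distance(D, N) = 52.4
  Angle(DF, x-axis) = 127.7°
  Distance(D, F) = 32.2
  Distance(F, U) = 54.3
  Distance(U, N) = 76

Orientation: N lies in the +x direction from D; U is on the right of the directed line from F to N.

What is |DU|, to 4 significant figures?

33.92

Checks: |FU| = 54.30 ✓; |UN| = 76.00 ✓.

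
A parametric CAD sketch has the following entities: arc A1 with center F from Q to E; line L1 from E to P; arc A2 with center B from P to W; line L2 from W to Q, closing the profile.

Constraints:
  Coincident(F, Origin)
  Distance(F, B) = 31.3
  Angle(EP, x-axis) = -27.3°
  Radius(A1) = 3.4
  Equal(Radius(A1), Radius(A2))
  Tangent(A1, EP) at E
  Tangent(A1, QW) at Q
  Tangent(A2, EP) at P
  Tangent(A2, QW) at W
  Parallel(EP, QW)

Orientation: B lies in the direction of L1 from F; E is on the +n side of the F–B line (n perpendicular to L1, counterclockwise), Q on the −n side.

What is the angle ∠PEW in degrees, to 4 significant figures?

12.26°

Tangency of A1 to both parallel lines with radius 3.4 puts E and Q at F ± 3.4·n: E = (1.559, 3.021), Q = (-1.559, -3.021). Equal radii place P and W the same way about B: P = B + 3.4·n = (29.37, -11.33), W = B − 3.4·n = (26.25, -17.38). Then cos ∠PEW = EP·EW / (|EP||EW|), giving 12.26°.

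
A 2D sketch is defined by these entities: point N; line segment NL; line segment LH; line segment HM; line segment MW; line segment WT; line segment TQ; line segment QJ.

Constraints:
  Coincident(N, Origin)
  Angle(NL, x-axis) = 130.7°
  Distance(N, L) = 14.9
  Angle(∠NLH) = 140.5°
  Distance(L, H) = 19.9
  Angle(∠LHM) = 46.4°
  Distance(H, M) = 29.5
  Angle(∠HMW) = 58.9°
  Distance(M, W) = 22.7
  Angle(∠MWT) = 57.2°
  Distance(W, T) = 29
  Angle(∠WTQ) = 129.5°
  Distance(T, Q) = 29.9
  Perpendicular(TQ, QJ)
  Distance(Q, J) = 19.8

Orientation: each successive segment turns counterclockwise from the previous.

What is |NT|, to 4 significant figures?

32.75

N is at the origin; NL runs at 130.7° with length 14.9, so L = (-9.716, 11.30). ∠NLH = 140.5° gives LH at 170.2° from the x-axis; with |LH| = 19.9, H = (-29.33, 14.68). ∠LHM = 46.4° gives HM at -56.20° from the x-axis; with |HM| = 29.5, M = (-12.92, -9.831). ∠HMW = 58.9° gives MW at 64.90° from the x-axis; with |MW| = 22.7, W = (-3.286, 10.73). ∠MWT = 57.2° gives WT at -172.3° from the x-axis; with |WT| = 29.0, T = (-32.02, 6.840). Then |NT| = |T − N| = 32.75.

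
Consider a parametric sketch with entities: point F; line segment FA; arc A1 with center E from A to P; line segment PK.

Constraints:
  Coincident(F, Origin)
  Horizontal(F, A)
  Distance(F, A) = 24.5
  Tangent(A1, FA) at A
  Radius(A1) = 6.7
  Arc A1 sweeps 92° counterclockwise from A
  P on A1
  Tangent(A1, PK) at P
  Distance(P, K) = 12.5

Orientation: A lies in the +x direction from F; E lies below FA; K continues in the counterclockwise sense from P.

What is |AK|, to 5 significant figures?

20.410

F is at the origin; FA is horizontal with |FA| = 24.5 and A on the +x side, so A = (24.500, 0.0000). Tangency of A1 to FA means the radius EA is perpendicular to FA, so E = A + (0, -6.7) = (24.500, -6.7000). On A1, A sits at bearing 90° from E; a 92° counterclockwise sweep puts P at bearing 182°, so P = E + 6.7·(cos 182°, sin 182°) = (17.804, -6.9338). The tangent condition forces EP to be normal to PK, so PK runs along (−sin 182°, cos 182°); with |PK| = 12.5, K = (18.240, -19.426). Then |AK| = |K − A| = 20.410.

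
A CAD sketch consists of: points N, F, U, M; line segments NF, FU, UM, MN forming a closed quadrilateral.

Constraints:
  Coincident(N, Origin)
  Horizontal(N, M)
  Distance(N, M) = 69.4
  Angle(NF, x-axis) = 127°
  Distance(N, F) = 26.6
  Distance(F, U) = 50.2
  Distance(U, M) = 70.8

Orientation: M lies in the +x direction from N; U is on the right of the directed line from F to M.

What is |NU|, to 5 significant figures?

25.336

Checks: |FU| = 50.20 ✓; |UM| = 70.80 ✓.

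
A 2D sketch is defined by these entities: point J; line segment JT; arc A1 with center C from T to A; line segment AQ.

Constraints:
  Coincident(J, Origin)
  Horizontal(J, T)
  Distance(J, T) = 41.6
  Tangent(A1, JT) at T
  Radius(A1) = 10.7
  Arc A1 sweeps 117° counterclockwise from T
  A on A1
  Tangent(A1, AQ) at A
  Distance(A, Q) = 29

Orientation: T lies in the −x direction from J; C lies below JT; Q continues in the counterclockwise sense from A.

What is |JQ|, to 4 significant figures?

56.17

On A1, T sits at bearing 90° from C; a 117° counterclockwise sweep puts A at bearing 207°, so A = C + 10.7·(cos 207°, sin 207°) = (-51.13, -15.56). A1 meets AQ tangentially, so CA is at right angles to AQ, so AQ runs along (−sin 207°, cos 207°); with |AQ| = 29.0, Q = (-37.97, -41.40). Then |JQ| = |Q − J| = 56.17.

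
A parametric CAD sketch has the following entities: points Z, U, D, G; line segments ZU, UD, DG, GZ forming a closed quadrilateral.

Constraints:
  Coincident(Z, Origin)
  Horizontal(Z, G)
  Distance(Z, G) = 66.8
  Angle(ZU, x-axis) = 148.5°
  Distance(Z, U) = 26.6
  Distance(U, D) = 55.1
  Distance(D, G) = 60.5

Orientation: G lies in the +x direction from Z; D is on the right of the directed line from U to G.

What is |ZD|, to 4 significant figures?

30.90

Z is at the origin; Z and G share the same y with |ZG| = 66.8 and G in +x, so G = (66.8, 0). ZU runs at 148.5° with |ZU| = 26.6, so U = (-22.68, 13.90). D is determined by |UD| = 55.1 and |DG| = 60.5 together: it lies at the intersection of circle(U, 55.1) and circle(G, 60.5). With |UG| = 90.55, the foot of the radical line on UG is 41.83 from U and the perpendicular offset is √(55.1² − 41.83²) = 35.86. Taking the right-of-UG solution: D = (13.15, -27.96).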